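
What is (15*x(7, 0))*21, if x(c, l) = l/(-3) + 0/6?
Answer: 0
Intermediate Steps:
x(c, l) = -l/3 (x(c, l) = l*(-⅓) + 0*(⅙) = -l/3 + 0 = -l/3)
(15*x(7, 0))*21 = (15*(-⅓*0))*21 = (15*0)*21 = 0*21 = 0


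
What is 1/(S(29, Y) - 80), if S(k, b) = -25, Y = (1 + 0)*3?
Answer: -1/105 ≈ -0.0095238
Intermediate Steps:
Y = 3 (Y = 1*3 = 3)
1/(S(29, Y) - 80) = 1/(-25 - 80) = 1/(-105) = -1/105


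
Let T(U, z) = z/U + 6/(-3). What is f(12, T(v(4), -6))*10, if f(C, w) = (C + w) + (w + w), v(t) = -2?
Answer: 150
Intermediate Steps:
T(U, z) = -2 + z/U (T(U, z) = z/U + 6*(-⅓) = z/U - 2 = -2 + z/U)
f(C, w) = C + 3*w (f(C, w) = (C + w) + 2*w = C + 3*w)
f(12, T(v(4), -6))*10 = (12 + 3*(-2 - 6/(-2)))*10 = (12 + 3*(-2 - 6*(-½)))*10 = (12 + 3*(-2 + 3))*10 = (12 + 3*1)*10 = (12 + 3)*10 = 15*10 = 150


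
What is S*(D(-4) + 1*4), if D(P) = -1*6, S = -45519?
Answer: 91038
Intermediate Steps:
D(P) = -6
S*(D(-4) + 1*4) = -45519*(-6 + 1*4) = -45519*(-6 + 4) = -45519*(-2) = 91038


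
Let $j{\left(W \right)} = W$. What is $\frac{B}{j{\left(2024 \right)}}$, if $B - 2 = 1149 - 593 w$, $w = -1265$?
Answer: $\frac{93912}{253} \approx 371.19$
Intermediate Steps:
$B = 751296$ ($B = 2 + \left(1149 - -750145\right) = 2 + \left(1149 + 750145\right) = 2 + 751294 = 751296$)
$\frac{B}{j{\left(2024 \right)}} = \frac{751296}{2024} = 751296 \cdot \frac{1}{2024} = \frac{93912}{253}$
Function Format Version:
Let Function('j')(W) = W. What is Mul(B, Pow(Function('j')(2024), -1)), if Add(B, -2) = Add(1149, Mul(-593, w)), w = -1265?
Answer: Rational(93912, 253) ≈ 371.19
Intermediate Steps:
B = 751296 (B = Add(2, Add(1149, Mul(-593, -1265))) = Add(2, Add(1149, 750145)) = Add(2, 751294) = 751296)
Mul(B, Pow(Function('j')(2024), -1)) = Mul(751296, Pow(2024, -1)) = Mul(751296, Rational(1, 2024)) = Rational(93912, 253)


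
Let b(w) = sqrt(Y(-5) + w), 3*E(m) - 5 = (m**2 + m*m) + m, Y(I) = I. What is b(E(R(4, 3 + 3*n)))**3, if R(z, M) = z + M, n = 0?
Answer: 95*sqrt(285)/9 ≈ 178.20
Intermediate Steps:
R(z, M) = M + z
E(m) = 5/3 + m/3 + 2*m**2/3 (E(m) = 5/3 + ((m**2 + m*m) + m)/3 = 5/3 + ((m**2 + m**2) + m)/3 = 5/3 + (2*m**2 + m)/3 = 5/3 + (m + 2*m**2)/3 = 5/3 + (m/3 + 2*m**2/3) = 5/3 + m/3 + 2*m**2/3)
b(w) = sqrt(-5 + w)
b(E(R(4, 3 + 3*n)))**3 = (sqrt(-5 + (5/3 + ((3 + 3*0) + 4)/3 + 2*((3 + 3*0) + 4)**2/3)))**3 = (sqrt(-5 + (5/3 + ((3 + 0) + 4)/3 + 2*((3 + 0) + 4)**2/3)))**3 = (sqrt(-5 + (5/3 + (3 + 4)/3 + 2*(3 + 4)**2/3)))**3 = (sqrt(-5 + (5/3 + (1/3)*7 + (2/3)*7**2)))**3 = (sqrt(-5 + (5/3 + 7/3 + (2/3)*49)))**3 = (sqrt(-5 + (5/3 + 7/3 + 98/3)))**3 = (sqrt(-5 + 110/3))**3 = (sqrt(95/3))**3 = (sqrt(285)/3)**3 = 95*sqrt(285)/9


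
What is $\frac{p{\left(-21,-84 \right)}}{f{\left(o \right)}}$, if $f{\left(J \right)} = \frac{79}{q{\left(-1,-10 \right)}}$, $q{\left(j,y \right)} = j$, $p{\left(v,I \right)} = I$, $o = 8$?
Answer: $\frac{84}{79} \approx 1.0633$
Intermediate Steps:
$f{\left(J \right)} = -79$ ($f{\left(J \right)} = \frac{79}{-1} = 79 \left(-1\right) = -79$)
$\frac{p{\left(-21,-84 \right)}}{f{\left(o \right)}} = - \frac{84}{-79} = \left(-84\right) \left(- \frac{1}{79}\right) = \frac{84}{79}$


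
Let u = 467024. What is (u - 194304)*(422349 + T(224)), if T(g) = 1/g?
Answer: 230366040995/2 ≈ 1.1518e+11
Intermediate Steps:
(u - 194304)*(422349 + T(224)) = (467024 - 194304)*(422349 + 1/224) = 272720*(422349 + 1/224) = 272720*(94606177/224) = 230366040995/2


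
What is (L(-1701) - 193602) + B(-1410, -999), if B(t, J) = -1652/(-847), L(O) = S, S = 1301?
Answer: -23268185/121 ≈ -1.9230e+5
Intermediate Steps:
L(O) = 1301
B(t, J) = 236/121 (B(t, J) = -1652*(-1/847) = 236/121)
(L(-1701) - 193602) + B(-1410, -999) = (1301 - 193602) + 236/121 = -192301 + 236/121 = -23268185/121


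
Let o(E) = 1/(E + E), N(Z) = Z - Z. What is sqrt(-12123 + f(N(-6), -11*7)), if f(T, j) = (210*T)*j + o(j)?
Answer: 13*I*sqrt(1701238)/154 ≈ 110.1*I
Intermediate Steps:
N(Z) = 0
o(E) = 1/(2*E)
f(T, j) = 1/(2*j) + 210*T*j (f(T, j) = (210*T)*j + 1/(2*j) = 210*T*j + 1/(2*j) = 1/(2*j) + 210*T*j)
sqrt(-12123 + f(N(-6), -11*7)) = sqrt(-12123 + (1/(2*((-11*7))) + 210*0*(-11*7))) = sqrt(-12123 + ((1/2)/(-77) + 210*0*(-77))) = sqrt(-12123 + ((1/2)*(-1/77) + 0)) = sqrt(-12123 + (-1/154 + 0)) = sqrt(-12123 - 1/154) = sqrt(-1866943/154) = 13*I*sqrt(1701238)/154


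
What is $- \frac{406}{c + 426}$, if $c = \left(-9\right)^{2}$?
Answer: $- \frac{406}{507} \approx -0.80079$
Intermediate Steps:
$c = 81$
$- \frac{406}{c + 426} = - \frac{406}{81 + 426} = - \frac{406}{507}$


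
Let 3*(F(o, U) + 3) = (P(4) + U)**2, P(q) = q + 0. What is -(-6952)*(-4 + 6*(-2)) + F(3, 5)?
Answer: -111208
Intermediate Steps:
P(q) = q
F(o, U) = -3 + (4 + U)**2/3
-(-6952)*(-4 + 6*(-2)) + F(3, 5) = -(-6952)*(-4 + 6*(-2)) + (-3 + (4 + 5)**2/3) = -(-6952)*(-4 - 12) + (-3 + (1/3)*9**2) = -(-6952)*(-16) + (-3 + (1/3)*81) = -632*176 + (-3 + 27) = -111232 + 24 = -111208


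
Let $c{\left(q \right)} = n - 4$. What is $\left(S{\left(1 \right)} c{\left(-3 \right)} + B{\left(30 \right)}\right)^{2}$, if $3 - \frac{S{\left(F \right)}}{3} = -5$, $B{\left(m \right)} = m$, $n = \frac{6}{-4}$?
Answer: $10404$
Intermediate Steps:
$n = - \frac{3}{2}$ ($n = 6 \left(- \frac{1}{4}\right) = - \frac{3}{2} \approx -1.5$)
$S{\left(F \right)} = 24$ ($S{\left(F \right)} = 9 - -15 = 9 + 15 = 24$)
$c{\left(q \right)} = - \frac{11}{2}$ ($c{\left(q \right)} = - \frac{3}{2} - 4 = - \frac{11}{2}$)
$\left(S{\left(1 \right)} c{\left(-3 \right)} + B{\left(30 \right)}\right)^{2} = \left(24 \left(- \frac{11}{2}\right) + 30\right)^{2} = \left(-132 + 30\right)^{2} = \left(-102\right)^{2} = 10404$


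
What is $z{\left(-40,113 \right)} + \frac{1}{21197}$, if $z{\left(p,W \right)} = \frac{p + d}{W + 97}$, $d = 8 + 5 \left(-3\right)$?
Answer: $- \frac{996049}{4451370} \approx -0.22376$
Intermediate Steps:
$d = -7$ ($d = 8 - 15 = -7$)
$z{\left(p,W \right)} = \frac{-7 + p}{97 + W}$ ($z{\left(p,W \right)} = \frac{p - 7}{W + 97} = \frac{-7 + p}{97 + W}$)
$z{\left(-40,113 \right)} + \frac{1}{21197} = \frac{-7 - 40}{97 + 113} + \frac{1}{21197} = \frac{1}{210} \left(-47\right) + \frac{1}{21197} = - \frac{47}{210} + \frac{1}{21197} = - \frac{996049}{4451370}$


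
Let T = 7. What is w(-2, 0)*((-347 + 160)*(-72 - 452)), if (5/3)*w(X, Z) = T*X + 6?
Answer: -2351712/5 ≈ -4.7034e+5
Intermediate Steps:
w(X, Z) = 18/5 + 21*X/5 (w(X, Z) = 3*(7*X + 6)/5 = 3*(6 + 7*X)/5 = 18/5 + 21*X/5)
w(-2, 0)*((-347 + 160)*(-72 - 452)) = (18/5 + (21/5)*(-2))*((-347 + 160)*(-72 - 452)) = (18/5 - 42/5)*(-187*(-524)) = -24/5*97988 = -2351712/5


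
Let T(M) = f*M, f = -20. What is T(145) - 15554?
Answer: -18454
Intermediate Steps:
T(M) = -20*M
T(145) - 15554 = -20*145 - 15554 = -2900 - 15554 = -18454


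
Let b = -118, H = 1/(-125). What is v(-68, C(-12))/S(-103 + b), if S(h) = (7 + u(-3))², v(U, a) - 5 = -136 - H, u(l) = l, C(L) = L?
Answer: -8187/1000 ≈ -8.1870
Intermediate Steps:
H = -1/125 ≈ -0.0080000
v(U, a) = -16374/125 (v(U, a) = 5 + (-136 - 1*(-1/125)) = 5 + (-136 + 1/125) = 5 - 16999/125 = -16374/125)
S(h) = 16 (S(h) = (7 - 3)² = 4² = 16)
v(-68, C(-12))/S(-103 + b) = -16374/125/16 = -16374/125*1/16 = -8187/1000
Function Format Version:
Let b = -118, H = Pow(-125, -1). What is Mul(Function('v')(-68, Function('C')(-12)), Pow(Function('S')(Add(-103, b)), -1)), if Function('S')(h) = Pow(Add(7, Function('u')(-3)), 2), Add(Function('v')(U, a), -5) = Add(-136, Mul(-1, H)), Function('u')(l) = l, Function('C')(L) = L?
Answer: Rational(-8187, 1000) ≈ -8.1870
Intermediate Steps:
H = Rational(-1, 125) ≈ -0.0080000
Function('v')(U, a) = Rational(-16374, 125) (Function('v')(U, a) = Add(5, Add(-136, Mul(-1, Rational(-1, 125)))) = Add(5, Add(-136, Rational(1, 125))) = Add(5, Rational(-16999, 125)) = Rational(-16374, 125))
Function('S')(h) = 16 (Function('S')(h) = Pow(Add(7, -3), 2) = Pow(4, 2) = 16)
Mul(Function('v')(-68, Function('C')(-12)), Pow(Function('S')(Add(-103, b)), -1)) = Mul(Rational(-16374, 125), Pow(16, -1)) = Mul(Rational(-16374, 125), Rational(1, 16)) = Rational(-8187, 1000)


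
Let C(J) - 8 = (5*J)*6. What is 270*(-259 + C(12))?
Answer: 29430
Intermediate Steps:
C(J) = 8 + 30*J (C(J) = 8 + (5*J)*6 = 8 + 30*J)
270*(-259 + C(12)) = 270*(-259 + (8 + 30*12)) = 270*(-259 + (8 + 360)) = 270*(-259 + 368) = 270*109 = 29430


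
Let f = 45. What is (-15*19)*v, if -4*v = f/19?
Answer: 675/4 ≈ 168.75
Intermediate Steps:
v = -45/76 (v = -45/(4*19) = -¼*45/19 = -45/76 ≈ -0.59210)
(-15*19)*v = -15*19*(-45/76) = -285*(-45/76) = 675/4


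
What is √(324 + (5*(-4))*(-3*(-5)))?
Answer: 2*√6 ≈ 4.8990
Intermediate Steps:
√(324 + (5*(-4))*(-3*(-5))) = √(324 - 20*15) = √(324 - 300) = √24 = 2*√6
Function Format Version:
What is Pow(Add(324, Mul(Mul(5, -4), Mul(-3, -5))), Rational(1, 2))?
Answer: Mul(2, Pow(6, Rational(1, 2))) ≈ 4.8990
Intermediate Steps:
Pow(Add(324, Mul(Mul(5, -4), Mul(-3, -5))), Rational(1, 2)) = Pow(Add(324, Mul(-20, 15)), Rational(1, 2)) = Pow(Add(324, -300), Rational(1, 2)) = Pow(24, Rational(1, 2)) = Mul(2, Pow(6, Rational(1, 2)))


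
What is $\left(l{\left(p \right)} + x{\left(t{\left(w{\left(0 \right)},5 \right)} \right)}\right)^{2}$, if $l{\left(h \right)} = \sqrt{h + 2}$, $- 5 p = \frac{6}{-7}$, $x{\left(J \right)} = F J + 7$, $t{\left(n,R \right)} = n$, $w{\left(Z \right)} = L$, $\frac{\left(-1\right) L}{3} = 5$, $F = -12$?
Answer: $\frac{1223991}{35} + \frac{748 \sqrt{665}}{35} \approx 35522.0$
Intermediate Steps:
$L = -15$ ($L = \left(-3\right) 5 = -15$)
$w{\left(Z \right)} = -15$
$x{\left(J \right)} = 7 - 12 J$ ($x{\left(J \right)} = - 12 J + 7 = 7 - 12 J$)
$p = \frac{6}{35}$ ($p = - \frac{6 \frac{1}{-7}}{5} = - \frac{6 \left(- \frac{1}{7}\right)}{5} = \left(- \frac{1}{5}\right) \left(- \frac{6}{7}\right) = \frac{6}{35} \approx 0.17143$)
$l{\left(h \right)} = \sqrt{2 + h}$
$\left(l{\left(p \right)} + x{\left(t{\left(w{\left(0 \right)},5 \right)} \right)}\right)^{2} = \left(\sqrt{2 + \frac{6}{35}} + \left(7 - -180\right)\right)^{2} = \left(\sqrt{\frac{76}{35}} + \left(7 + 180\right)\right)^{2} = \left(\frac{2 \sqrt{665}}{35} + 187\right)^{2} = \left(187 + \frac{2 \sqrt{665}}{35}\right)^{2}$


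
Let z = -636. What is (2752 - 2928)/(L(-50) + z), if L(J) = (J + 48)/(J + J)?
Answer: 8800/31799 ≈ 0.27674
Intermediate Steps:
L(J) = (48 + J)/(2*J) (L(J) = (48 + J)/((2*J)) = (48 + J)*(1/(2*J)) = (48 + J)/(2*J))
(2752 - 2928)/(L(-50) + z) = (2752 - 2928)/((½)*(48 - 50)/(-50) - 636) = -176/((½)*(-1/50)*(-2) - 636) = -176/(1/50 - 636) = -176/(-31799/50) = -176*(-50/31799) = 8800/31799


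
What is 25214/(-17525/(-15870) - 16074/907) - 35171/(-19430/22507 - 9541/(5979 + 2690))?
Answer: 42925574272150052807/2618738933940691 ≈ 16392.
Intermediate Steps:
25214/(-17525/(-15870) - 16074/907) - 35171/(-19430/22507 - 9541/(5979 + 2690)) = 25214/(-17525*(-1/15870) - 16074*1/907) - 35171/(-19430*1/22507 - 9541/8669) = 25214/(3505/3174 - 16074/907) - 35171/(-19430/22507 - 9541*1/8669) = 25214/(-47839841/2878818) - 35171/(-19430/22507 - 9541/8669) = 25214*(-2878818/47839841) - 35171/(-383177957/195113183) = -10369502436/6834263 - 35171*(-195113183/383177957) = -10369502436/6834263 + 6862325759293/383177957 = 42925574272150052807/2618738933940691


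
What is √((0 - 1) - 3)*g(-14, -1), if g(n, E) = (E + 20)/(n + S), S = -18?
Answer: -19*I/16 ≈ -1.1875*I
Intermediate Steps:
g(n, E) = (20 + E)/(-18 + n) (g(n, E) = (E + 20)/(n - 18) = (20 + E)/(-18 + n))
√((0 - 1) - 3)*g(-14, -1) = √((0 - 1) - 3)*((20 - 1)/(-18 - 14)) = √(-1 - 3)*(19/(-32)) = √(-4)*(-1/32*19) = (2*I)*(-19/32) = -19*I/16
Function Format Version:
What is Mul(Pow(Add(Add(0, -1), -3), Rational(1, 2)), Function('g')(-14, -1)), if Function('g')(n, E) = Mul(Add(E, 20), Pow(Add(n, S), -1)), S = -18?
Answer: Mul(Rational(-19, 16), I) ≈ Mul(-1.1875, I)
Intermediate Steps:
Function('g')(n, E) = Mul(Pow(Add(-18, n), -1), Add(20, E)) (Function('g')(n, E) = Mul(Add(E, 20), Pow(Add(n, -18), -1)) = Mul(Add(20, E), Pow(Add(-18, n), -1)) = Mul(Pow(Add(-18, n), -1), Add(20, E)))
Mul(Pow(Add(Add(0, -1), -3), Rational(1, 2)), Function('g')(-14, -1)) = Mul(Pow(Add(Add(0, -1), -3), Rational(1, 2)), Mul(Pow(Add(-18, -14), -1), Add(20, -1))) = Mul(Pow(Add(-1, -3), Rational(1, 2)), Mul(Pow(-32, -1), 19)) = Mul(Pow(-4, Rational(1, 2)), Mul(Rational(-1, 32), 19)) = Mul(Mul(2, I), Rational(-19, 32)) = Mul(Rational(-19, 16), I)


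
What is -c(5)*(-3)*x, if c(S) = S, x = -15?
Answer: -225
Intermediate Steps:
-c(5)*(-3)*x = -5*(-3)*(-15) = -(-15)*(-15) = -1*225 = -225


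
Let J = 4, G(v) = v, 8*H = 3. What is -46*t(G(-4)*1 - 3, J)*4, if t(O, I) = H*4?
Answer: -276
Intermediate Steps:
H = 3/8 (H = (⅛)*3 = 3/8 ≈ 0.37500)
t(O, I) = 3/2 (t(O, I) = (3/8)*4 = 3/2)
-46*t(G(-4)*1 - 3, J)*4 = -46*3/2*4 = -69*4 = -276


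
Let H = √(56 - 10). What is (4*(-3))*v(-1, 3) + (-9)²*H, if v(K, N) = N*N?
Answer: -108 + 81*√46 ≈ 441.37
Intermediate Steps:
v(K, N) = N²
H = √46 ≈ 6.7823
(4*(-3))*v(-1, 3) + (-9)²*H = (4*(-3))*3² + (-9)²*√46 = -12*9 + 81*√46 = -108 + 81*√46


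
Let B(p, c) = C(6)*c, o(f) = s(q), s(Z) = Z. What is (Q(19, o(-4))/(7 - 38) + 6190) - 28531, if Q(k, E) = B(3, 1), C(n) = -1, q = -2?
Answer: -692570/31 ≈ -22341.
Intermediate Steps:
o(f) = -2
B(p, c) = -c
Q(k, E) = -1 (Q(k, E) = -1*1 = -1)
(Q(19, o(-4))/(7 - 38) + 6190) - 28531 = (-1/(7 - 38) + 6190) - 28531 = (-1/(-31) + 6190) - 28531 = (-1/31*(-1) + 6190) - 28531 = (1/31 + 6190) - 28531 = 191891/31 - 28531 = -692570/31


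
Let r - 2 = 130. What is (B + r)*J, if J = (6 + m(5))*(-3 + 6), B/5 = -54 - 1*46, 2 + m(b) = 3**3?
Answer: -34224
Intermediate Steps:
m(b) = 25 (m(b) = -2 + 3**3 = -2 + 27 = 25)
r = 132 (r = 2 + 130 = 132)
B = -500 (B = 5*(-54 - 1*46) = 5*(-54 - 46) = 5*(-100) = -500)
J = 93 (J = (6 + 25)*(-3 + 6) = 31*3 = 93)
(B + r)*J = (-500 + 132)*93 = -368*93 = -34224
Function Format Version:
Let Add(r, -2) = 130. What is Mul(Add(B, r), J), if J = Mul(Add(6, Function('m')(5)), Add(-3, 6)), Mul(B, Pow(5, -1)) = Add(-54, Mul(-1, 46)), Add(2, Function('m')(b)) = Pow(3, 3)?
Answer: -34224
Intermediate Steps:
Function('m')(b) = 25 (Function('m')(b) = Add(-2, Pow(3, 3)) = Add(-2, 27) = 25)
r = 132 (r = Add(2, 130) = 132)
B = -500 (B = Mul(5, Add(-54, Mul(-1, 46))) = Mul(5, Add(-54, -46)) = Mul(5, -100) = -500)
J = 93 (J = Mul(Add(6, 25), Add(-3, 6)) = Mul(31, 3) = 93)
Mul(Add(B, r), J) = Mul(Add(-500, 132), 93) = Mul(-368, 93) = -34224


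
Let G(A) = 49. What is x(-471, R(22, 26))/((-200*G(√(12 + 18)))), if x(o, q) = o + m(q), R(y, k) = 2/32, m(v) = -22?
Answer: 493/9800 ≈ 0.050306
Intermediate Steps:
R(y, k) = 1/16 (R(y, k) = 2*(1/32) = 1/16)
x(o, q) = -22 + o (x(o, q) = o - 22 = -22 + o)
x(-471, R(22, 26))/((-200*G(√(12 + 18)))) = (-22 - 471)/((-200*49)) = -493/(-9800) = -493*(-1/9800) = 493/9800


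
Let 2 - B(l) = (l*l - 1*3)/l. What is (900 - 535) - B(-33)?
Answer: 3631/11 ≈ 330.09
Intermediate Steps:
B(l) = 2 - (-3 + l²)/l (B(l) = 2 - (l*l - 1*3)/l = 2 - (l² - 3)/l = 2 - (-3 + l²)/l)
(900 - 535) - B(-33) = (900 - 535) - (2 - 1*(-33) + 3/(-33)) = 365 - (2 + 33 + 3*(-1/33)) = 365 - (2 + 33 - 1/11) = 365 - 1*384/11 = 365 - 384/11 = 3631/11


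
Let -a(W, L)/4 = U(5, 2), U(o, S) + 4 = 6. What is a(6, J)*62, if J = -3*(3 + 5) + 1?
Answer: -496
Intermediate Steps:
U(o, S) = 2 (U(o, S) = -4 + 6 = 2)
J = -23 (J = -3*8 + 1 = -24 + 1 = -23)
a(W, L) = -8 (a(W, L) = -4*2 = -8)
a(6, J)*62 = -8*62 = -496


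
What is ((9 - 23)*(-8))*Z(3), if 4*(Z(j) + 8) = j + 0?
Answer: -812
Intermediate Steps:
Z(j) = -8 + j/4 (Z(j) = -8 + (j + 0)/4 = -8 + j/4)
((9 - 23)*(-8))*Z(3) = ((9 - 23)*(-8))*(-8 + (¼)*3) = (-14*(-8))*(-8 + ¾) = 112*(-29/4) = -812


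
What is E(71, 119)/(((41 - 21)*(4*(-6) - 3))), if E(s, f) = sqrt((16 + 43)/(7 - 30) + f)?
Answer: -sqrt(61594)/12420 ≈ -0.019982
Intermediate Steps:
E(s, f) = sqrt(-59/23 + f) (E(s, f) = sqrt(59/(-23) + f) = sqrt(59*(-1/23) + f) = sqrt(-59/23 + f))
E(71, 119)/(((41 - 21)*(4*(-6) - 3))) = (sqrt(-1357 + 529*119)/23)/(((41 - 21)*(4*(-6) - 3))) = (sqrt(-1357 + 62951)/23)/((20*(-24 - 3))) = (sqrt(61594)/23)/((20*(-27))) = (sqrt(61594)/23)/(-540) = (sqrt(61594)/23)*(-1/540) = -sqrt(61594)/12420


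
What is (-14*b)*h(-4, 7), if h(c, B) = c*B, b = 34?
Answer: 13328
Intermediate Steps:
h(c, B) = B*c
(-14*b)*h(-4, 7) = (-14*34)*(7*(-4)) = -476*(-28) = 13328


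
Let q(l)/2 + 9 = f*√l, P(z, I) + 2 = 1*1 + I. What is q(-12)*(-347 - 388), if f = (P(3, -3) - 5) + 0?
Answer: 13230 + 26460*I*√3 ≈ 13230.0 + 45830.0*I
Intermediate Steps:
P(z, I) = -1 + I (P(z, I) = -2 + (1*1 + I) = -2 + (1 + I) = -1 + I)
f = -9 (f = ((-1 - 3) - 5) + 0 = (-4 - 5) + 0 = -9 + 0 = -9)
q(l) = -18 - 18*√l (q(l) = -18 + 2*(-9*√l) = -18 - 18*√l)
q(-12)*(-347 - 388) = (-18 - 36*I*√3)*(-347 - 388) = (-18 - 36*I*√3)*(-735) = 13230 + 26460*I*√3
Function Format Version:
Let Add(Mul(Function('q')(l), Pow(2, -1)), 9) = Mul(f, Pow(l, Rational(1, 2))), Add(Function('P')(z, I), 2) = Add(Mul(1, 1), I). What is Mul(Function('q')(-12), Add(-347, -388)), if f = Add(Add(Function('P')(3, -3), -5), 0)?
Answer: Add(13230, Mul(26460, I, Pow(3, Rational(1, 2)))) ≈ Add(13230., Mul(45830., I))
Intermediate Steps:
Function('P')(z, I) = Add(-1, I) (Function('P')(z, I) = Add(-2, Add(Mul(1, 1), I)) = Add(-2, Add(1, I)) = Add(-1, I))
f = -9 (f = Add(Add(Add(-1, -3), -5), 0) = Add(Add(-4, -5), 0) = Add(-9, 0) = -9)
Function('q')(l) = Add(-18, Mul(-18, Pow(l, Rational(1, 2)))) (Function('q')(l) = Add(-18, Mul(2, Mul(-9, Pow(l, Rational(1, 2))))) = Add(-18, Mul(-18, Pow(l, Rational(1, 2)))))
Mul(Function('q')(-12), Add(-347, -388)) = Mul(Add(-18, Mul(-18, Pow(-12, Rational(1, 2)))), Add(-347, -388)) = Mul(Add(-18, Mul(-18, Mul(2, I, Pow(3, Rational(1, 2))))), -735) = Mul(Add(-18, Mul(-36, I, Pow(3, Rational(1, 2)))), -735) = Add(13230, Mul(26460, I, Pow(3, Rational(1, 2))))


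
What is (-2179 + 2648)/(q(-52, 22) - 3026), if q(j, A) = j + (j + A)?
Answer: -67/444 ≈ -0.15090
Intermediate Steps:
q(j, A) = A + 2*j (q(j, A) = j + (A + j) = A + 2*j)
(-2179 + 2648)/(q(-52, 22) - 3026) = (-2179 + 2648)/((22 + 2*(-52)) - 3026) = 469/((22 - 104) - 3026) = 469/(-82 - 3026) = 469/(-3108) = 469*(-1/3108) = -67/444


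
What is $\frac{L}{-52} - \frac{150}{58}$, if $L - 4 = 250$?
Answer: $- \frac{5633}{754} \approx -7.4708$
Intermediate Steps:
$L = 254$ ($L = 4 + 250 = 254$)
$\frac{L}{-52} - \frac{150}{58} = \frac{254}{-52} - \frac{150}{58} = 254 \left(- \frac{1}{52}\right) - \frac{75}{29} = - \frac{127}{26} - \frac{75}{29} = - \frac{5633}{754}$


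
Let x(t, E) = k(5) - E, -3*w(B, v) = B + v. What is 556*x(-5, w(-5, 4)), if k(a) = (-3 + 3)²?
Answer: -556/3 ≈ -185.33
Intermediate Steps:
k(a) = 0 (k(a) = 0² = 0)
w(B, v) = -B/3 - v/3 (w(B, v) = -(B + v)/3 = -B/3 - v/3)
x(t, E) = -E (x(t, E) = 0 - E = -E)
556*x(-5, w(-5, 4)) = 556*(-(-⅓*(-5) - ⅓*4)) = 556*(-(5/3 - 4/3)) = 556*(-1*⅓) = 556*(-⅓) = -556/3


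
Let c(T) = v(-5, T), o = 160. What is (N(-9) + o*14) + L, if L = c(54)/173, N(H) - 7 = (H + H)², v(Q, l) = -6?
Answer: 444777/173 ≈ 2571.0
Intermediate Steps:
c(T) = -6
N(H) = 7 + 4*H² (N(H) = 7 + (H + H)² = 7 + (2*H)² = 7 + 4*H²)
L = -6/173 ≈ -0.034682
(N(-9) + o*14) + L = ((7 + 4*(-9)²) + 160*14) - 6/173 = ((7 + 4*81) + 2240) - 6/173 = ((7 + 324) + 2240) - 6/173 = (331 + 2240) - 6/173 = 2571 - 6/173 = 444777/173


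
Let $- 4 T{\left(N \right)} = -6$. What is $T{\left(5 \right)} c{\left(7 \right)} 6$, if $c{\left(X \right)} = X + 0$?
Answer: $63$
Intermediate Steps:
$c{\left(X \right)} = X$
$T{\left(N \right)} = \frac{3}{2}$ ($T{\left(N \right)} = \left(- \frac{1}{4}\right) \left(-6\right) = \frac{3}{2}$)
$T{\left(5 \right)} c{\left(7 \right)} 6 = \frac{3}{2} \cdot 7 \cdot 6 = \frac{21}{2} \cdot 6 = 63$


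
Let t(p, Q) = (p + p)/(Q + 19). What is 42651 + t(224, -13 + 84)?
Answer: 1919519/45 ≈ 42656.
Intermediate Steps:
t(p, Q) = 2*p/(19 + Q) (t(p, Q) = (2*p)/(19 + Q) = 2*p/(19 + Q))
42651 + t(224, -13 + 84) = 42651 + 2*224/(19 + (-13 + 84)) = 42651 + 2*224/(19 + 71) = 42651 + 2*224/90 = 42651 + 2*224*(1/90) = 42651 + 224/45 = 1919519/45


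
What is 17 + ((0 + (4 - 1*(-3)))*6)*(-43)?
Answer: -1789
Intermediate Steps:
17 + ((0 + (4 - 1*(-3)))*6)*(-43) = 17 + ((0 + (4 + 3))*6)*(-43) = 17 + ((0 + 7)*6)*(-43) = 17 + (7*6)*(-43) = 17 + 42*(-43) = 17 - 1806 = -1789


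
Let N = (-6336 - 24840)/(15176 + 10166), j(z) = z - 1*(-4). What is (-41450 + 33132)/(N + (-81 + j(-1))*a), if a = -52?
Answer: -52698689/25688994 ≈ -2.0514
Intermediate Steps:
j(z) = 4 + z (j(z) = z + 4 = 4 + z)
N = -15588/12671 (N = -31176/25342 = -31176*1/25342 = -15588/12671 ≈ -1.2302)
(-41450 + 33132)/(N + (-81 + j(-1))*a) = (-41450 + 33132)/(-15588/12671 + (-81 + (4 - 1))*(-52)) = -8318/(-15588/12671 + (-81 + 3)*(-52)) = -8318/(-15588/12671 - 78*(-52)) = -8318/(-15588/12671 + 4056) = -8318/51377988/12671 = -8318*12671/51377988 = -52698689/25688994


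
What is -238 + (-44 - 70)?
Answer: -352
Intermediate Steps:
-238 + (-44 - 70) = -238 - 114 = -352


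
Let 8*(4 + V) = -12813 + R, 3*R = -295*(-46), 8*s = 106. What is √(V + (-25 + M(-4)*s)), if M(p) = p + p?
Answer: I*√168654/12 ≈ 34.223*I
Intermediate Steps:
s = 53/4 (s = (⅛)*106 = 53/4 ≈ 13.250)
R = 13570/3 (R = (-295*(-46))/3 = (⅓)*13570 = 13570/3 ≈ 4523.3)
M(p) = 2*p
V = -24965/24 (V = -4 + (-12813 + 13570/3)/8 = -4 + (⅛)*(-24869/3) = -4 - 24869/24 = -24965/24 ≈ -1040.2)
√(V + (-25 + M(-4)*s)) = √(-24965/24 + (-25 + (2*(-4))*(53/4))) = √(-24965/24 + (-25 - 8*53/4)) = √(-24965/24 + (-25 - 106)) = √(-24965/24 - 131) = √(-28109/24) = I*√168654/12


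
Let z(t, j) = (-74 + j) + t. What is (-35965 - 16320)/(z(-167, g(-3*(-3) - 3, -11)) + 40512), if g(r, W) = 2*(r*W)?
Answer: -52285/40139 ≈ -1.3026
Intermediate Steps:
g(r, W) = 2*W*r (g(r, W) = 2*(W*r) = 2*W*r)
z(t, j) = -74 + j + t
(-35965 - 16320)/(z(-167, g(-3*(-3) - 3, -11)) + 40512) = (-35965 - 16320)/((-74 + 2*(-11)*(-3*(-3) - 3) - 167) + 40512) = -52285/((-74 + 2*(-11)*(9 - 3) - 167) + 40512) = -52285/((-74 + 2*(-11)*6 - 167) + 40512) = -52285/((-74 - 132 - 167) + 40512) = -52285/(-373 + 40512) = -52285/40139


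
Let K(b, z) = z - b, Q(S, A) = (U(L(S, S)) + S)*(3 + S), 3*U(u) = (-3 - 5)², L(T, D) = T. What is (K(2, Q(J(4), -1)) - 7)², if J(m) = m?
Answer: 255025/9 ≈ 28336.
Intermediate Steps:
U(u) = 64/3 (U(u) = (-3 - 5)²/3 = (⅓)*(-8)² = (⅓)*64 = 64/3)
Q(S, A) = (3 + S)*(64/3 + S) (Q(S, A) = (64/3 + S)*(3 + S) = (3 + S)*(64/3 + S))
(K(2, Q(J(4), -1)) - 7)² = (((64 + 4² + (73/3)*4) - 1*2) - 7)² = (((64 + 16 + 292/3) - 2) - 7)² = ((532/3 - 2) - 7)² = (526/3 - 7)² = (505/3)² = 255025/9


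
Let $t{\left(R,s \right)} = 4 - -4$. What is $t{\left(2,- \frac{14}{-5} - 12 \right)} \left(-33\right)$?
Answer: $-264$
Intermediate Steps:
$t{\left(R,s \right)} = 8$ ($t{\left(R,s \right)} = 4 + 4 = 8$)
$t{\left(2,- \frac{14}{-5} - 12 \right)} \left(-33\right) = 8 \left(-33\right) = -264$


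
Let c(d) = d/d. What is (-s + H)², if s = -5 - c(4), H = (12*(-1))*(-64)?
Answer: 599076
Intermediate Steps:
H = 768 (H = -12*(-64) = 768)
c(d) = 1
s = -6 (s = -5 - 1*1 = -5 - 1 = -6)
(-s + H)² = (-1*(-6) + 768)² = (6 + 768)² = 774² = 599076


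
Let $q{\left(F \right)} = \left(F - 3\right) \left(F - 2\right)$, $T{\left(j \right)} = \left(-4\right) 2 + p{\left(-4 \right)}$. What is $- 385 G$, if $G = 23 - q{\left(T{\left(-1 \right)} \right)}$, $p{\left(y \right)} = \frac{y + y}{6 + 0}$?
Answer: $\frac{404635}{9} \approx 44959.0$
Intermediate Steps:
$p{\left(y \right)} = \frac{y}{3}$ ($p{\left(y \right)} = \frac{2 y}{6} = 2 y \frac{1}{6} = \frac{y}{3}$)
$T{\left(j \right)} = - \frac{28}{3}$ ($T{\left(j \right)} = \left(-4\right) 2 + \frac{1}{3} \left(-4\right) = -8 - \frac{4}{3} = - \frac{28}{3}$)
$q{\left(F \right)} = \left(-3 + F\right) \left(-2 + F\right)$
$G = - \frac{1051}{9}$ ($G = 23 - \left(6 + \left(- \frac{28}{3}\right)^{2} - - \frac{140}{3}\right) = 23 - \left(6 + \frac{784}{9} + \frac{140}{3}\right) = 23 - \frac{1258}{9} = - \frac{1051}{9} \approx -116.78$)
$- 385 G = \left(-385\right) \left(- \frac{1051}{9}\right) = \frac{404635}{9}$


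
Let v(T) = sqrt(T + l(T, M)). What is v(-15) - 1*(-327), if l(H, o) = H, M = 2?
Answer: 327 + I*sqrt(30) ≈ 327.0 + 5.4772*I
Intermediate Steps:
v(T) = sqrt(2)*sqrt(T) (v(T) = sqrt(T + T) = sqrt(2*T) = sqrt(2)*sqrt(T))
v(-15) - 1*(-327) = sqrt(2)*sqrt(-15) - 1*(-327) = sqrt(2)*(I*sqrt(15)) + 327 = I*sqrt(30) + 327 = 327 + I*sqrt(30)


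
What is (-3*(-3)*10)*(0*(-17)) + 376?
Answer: 376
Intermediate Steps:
(-3*(-3)*10)*(0*(-17)) + 376 = (9*10)*0 + 376 = 90*0 + 376 = 0 + 376 = 376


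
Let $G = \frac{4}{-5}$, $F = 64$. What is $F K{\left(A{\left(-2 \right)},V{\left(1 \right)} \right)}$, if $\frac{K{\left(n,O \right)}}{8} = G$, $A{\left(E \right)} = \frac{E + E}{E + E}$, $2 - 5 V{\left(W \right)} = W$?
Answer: $- \frac{2048}{5} \approx -409.6$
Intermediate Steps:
$V{\left(W \right)} = \frac{2}{5} - \frac{W}{5}$
$G = - \frac{4}{5}$ ($G = 4 \left(- \frac{1}{5}\right) = - \frac{4}{5} \approx -0.8$)
$A{\left(E \right)} = 1$ ($A{\left(E \right)} = \frac{2 E}{2 E} = 2 E \frac{1}{2 E} = 1$)
$K{\left(n,O \right)} = - \frac{32}{5}$ ($K{\left(n,O \right)} = 8 \left(- \frac{4}{5}\right) = - \frac{32}{5}$)
$F K{\left(A{\left(-2 \right)},V{\left(1 \right)} \right)} = 64 \left(- \frac{32}{5}\right) = - \frac{2048}{5}$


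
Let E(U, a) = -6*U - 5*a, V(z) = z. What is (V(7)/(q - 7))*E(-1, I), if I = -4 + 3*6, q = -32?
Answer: 448/39 ≈ 11.487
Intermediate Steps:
I = 14 (I = -4 + 18 = 14)
(V(7)/(q - 7))*E(-1, I) = (7/(-32 - 7))*(-6*(-1) - 5*14) = (7/(-39))*(6 - 70) = -1/39*7*(-64) = -7/39*(-64) = 448/39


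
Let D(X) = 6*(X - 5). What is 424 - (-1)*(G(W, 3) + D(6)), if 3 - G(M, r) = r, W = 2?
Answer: 430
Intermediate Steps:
D(X) = -30 + 6*X (D(X) = 6*(-5 + X) = -30 + 6*X)
G(M, r) = 3 - r
424 - (-1)*(G(W, 3) + D(6)) = 424 - (-1)*((3 - 1*3) + (-30 + 6*6)) = 424 - (-1)*((3 - 3) + (-30 + 36)) = 424 - (-1)*(0 + 6) = 424 - (-1)*6 = 424 - 1*(-6) = 424 + 6 = 430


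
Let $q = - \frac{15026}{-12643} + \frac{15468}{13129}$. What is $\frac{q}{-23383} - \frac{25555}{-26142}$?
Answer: $\frac{99177449015800579}{101466066894385542} \approx 0.97744$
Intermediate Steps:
$q = \frac{392838278}{165989947}$ ($q = \left(-15026\right) \left(- \frac{1}{12643}\right) + 15468 \cdot \frac{1}{13129} = \frac{15026}{12643} + \frac{15468}{13129} = \frac{392838278}{165989947} \approx 2.3666$)
$\frac{q}{-23383} - \frac{25555}{-26142} = \frac{392838278}{165989947 \left(-23383\right)} - \frac{25555}{-26142} = \frac{392838278}{165989947} \left(- \frac{1}{23383}\right) - - \frac{25555}{26142} = - \frac{392838278}{3881342930701} + \frac{25555}{26142} = \frac{99177449015800579}{101466066894385542}$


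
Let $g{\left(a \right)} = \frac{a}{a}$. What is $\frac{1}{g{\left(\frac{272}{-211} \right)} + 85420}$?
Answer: $\frac{1}{85421} \approx 1.1707 \cdot 10^{-5}$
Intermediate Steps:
$g{\left(a \right)} = 1$
$\frac{1}{g{\left(\frac{272}{-211} \right)} + 85420} = \frac{1}{1 + 85420} = \frac{1}{85421}$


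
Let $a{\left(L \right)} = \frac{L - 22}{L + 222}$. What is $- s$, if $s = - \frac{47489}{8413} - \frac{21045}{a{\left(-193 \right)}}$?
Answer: $- \frac{1024857166}{361759} \approx -2833.0$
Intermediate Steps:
$a{\left(L \right)} = \frac{-22 + L}{222 + L}$
$s = \frac{1024857166}{361759}$ ($s = - \frac{47489}{8413} - \frac{21045}{\frac{1}{222 - 193} \left(-22 - 193\right)} = \left(-47489\right) \frac{1}{8413} - \frac{21045}{\frac{1}{29} \left(-215\right)} = - \frac{47489}{8413} - \frac{21045}{\frac{1}{29} \left(-215\right)} = - \frac{47489}{8413} - \frac{21045}{- \frac{215}{29}} = - \frac{47489}{8413} - - \frac{122061}{43} = - \frac{47489}{8413} + \frac{122061}{43} = \frac{1024857166}{361759} \approx 2833.0$)
$- s = \left(-1\right) \frac{1024857166}{361759} = - \frac{1024857166}{361759}$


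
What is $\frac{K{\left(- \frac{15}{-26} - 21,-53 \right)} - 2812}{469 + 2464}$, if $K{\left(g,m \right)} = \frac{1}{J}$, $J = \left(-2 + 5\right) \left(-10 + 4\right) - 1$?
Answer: $- \frac{53429}{55727} \approx -0.95876$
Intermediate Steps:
$J = -19$ ($J = 3 \left(-6\right) - 1 = -18 - 1 = -19$)
$K{\left(g,m \right)} = - \frac{1}{19}$ ($K{\left(g,m \right)} = \frac{1}{-19} = - \frac{1}{19}$)
$\frac{K{\left(- \frac{15}{-26} - 21,-53 \right)} - 2812}{469 + 2464} = \frac{- \frac{1}{19} - 2812}{469 + 2464} = - \frac{53429}{19 \cdot 2933} = \left(- \frac{53429}{19}\right) \frac{1}{2933} = - \frac{53429}{55727}$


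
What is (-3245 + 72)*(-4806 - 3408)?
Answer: 26063022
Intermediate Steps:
(-3245 + 72)*(-4806 - 3408) = -3173*(-8214) = 26063022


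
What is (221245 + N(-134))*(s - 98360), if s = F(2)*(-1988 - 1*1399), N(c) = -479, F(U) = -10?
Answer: -14237199340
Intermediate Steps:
s = 33870 (s = -10*(-1988 - 1*1399) = -10*(-1988 - 1399) = -10*(-3387) = 33870)
(221245 + N(-134))*(s - 98360) = (221245 - 479)*(33870 - 98360) = 220766*(-64490) = -14237199340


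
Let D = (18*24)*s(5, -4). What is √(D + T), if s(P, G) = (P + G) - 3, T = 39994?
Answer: √39130 ≈ 197.81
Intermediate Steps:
s(P, G) = -3 + G + P (s(P, G) = (G + P) - 3 = -3 + G + P)
D = -864 (D = (18*24)*(-3 - 4 + 5) = 432*(-2) = -864)
√(D + T) = √(-864 + 39994) = √39130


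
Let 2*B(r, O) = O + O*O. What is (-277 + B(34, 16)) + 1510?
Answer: 1369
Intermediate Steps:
B(r, O) = O/2 + O²/2 (B(r, O) = (O + O*O)/2 = (O + O²)/2 = O/2 + O²/2)
(-277 + B(34, 16)) + 1510 = (-277 + (½)*16*(1 + 16)) + 1510 = (-277 + (½)*16*17) + 1510 = (-277 + 136) + 1510 = -141 + 1510 = 1369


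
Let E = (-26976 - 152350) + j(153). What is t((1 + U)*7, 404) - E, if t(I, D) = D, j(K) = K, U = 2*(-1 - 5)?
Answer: 179577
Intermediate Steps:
U = -12 (U = 2*(-6) = -12)
E = -179173 (E = (-26976 - 152350) + 153 = -179326 + 153 = -179173)
t((1 + U)*7, 404) - E = 404 - 1*(-179173) = 404 + 179173 = 179577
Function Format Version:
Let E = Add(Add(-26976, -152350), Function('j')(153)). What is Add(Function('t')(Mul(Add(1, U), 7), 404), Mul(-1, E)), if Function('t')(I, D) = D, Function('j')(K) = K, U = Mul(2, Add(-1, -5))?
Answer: 179577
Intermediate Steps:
U = -12 (U = Mul(2, -6) = -12)
E = -179173 (E = Add(Add(-26976, -152350), 153) = Add(-179326, 153) = -179173)
Add(Function('t')(Mul(Add(1, U), 7), 404), Mul(-1, E)) = Add(404, Mul(-1, -179173)) = Add(404, 179173) = 179577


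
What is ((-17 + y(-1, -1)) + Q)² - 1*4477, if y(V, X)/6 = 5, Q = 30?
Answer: -2628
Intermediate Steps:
y(V, X) = 30 (y(V, X) = 6*5 = 30)
((-17 + y(-1, -1)) + Q)² - 1*4477 = ((-17 + 30) + 30)² - 1*4477 = (13 + 30)² - 4477 = 43² - 4477 = 1849 - 4477 = -2628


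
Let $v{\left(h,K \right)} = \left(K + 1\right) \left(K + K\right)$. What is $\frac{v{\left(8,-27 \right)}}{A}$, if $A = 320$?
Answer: $\frac{351}{80} \approx 4.3875$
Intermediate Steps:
$v{\left(h,K \right)} = 2 K \left(1 + K\right)$ ($v{\left(h,K \right)} = \left(1 + K\right) 2 K = 2 K \left(1 + K\right)$)
$\frac{v{\left(8,-27 \right)}}{A} = \frac{2 \left(-27\right) \left(1 - 27\right)}{320} = 2 \left(-27\right) \left(-26\right) \frac{1}{320} = 1404 \cdot \frac{1}{320} = \frac{351}{80}$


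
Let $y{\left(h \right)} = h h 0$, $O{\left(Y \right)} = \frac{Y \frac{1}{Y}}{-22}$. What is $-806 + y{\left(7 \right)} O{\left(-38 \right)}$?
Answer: $-806$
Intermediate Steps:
$O{\left(Y \right)} = - \frac{1}{22}$ ($O{\left(Y \right)} = 1 \left(- \frac{1}{22}\right) = - \frac{1}{22}$)
$y{\left(h \right)} = 0$ ($y{\left(h \right)} = h^{2} \cdot 0 = 0$)
$-806 + y{\left(7 \right)} O{\left(-38 \right)} = -806 + 0 \left(- \frac{1}{22}\right) = -806 + 0 = -806$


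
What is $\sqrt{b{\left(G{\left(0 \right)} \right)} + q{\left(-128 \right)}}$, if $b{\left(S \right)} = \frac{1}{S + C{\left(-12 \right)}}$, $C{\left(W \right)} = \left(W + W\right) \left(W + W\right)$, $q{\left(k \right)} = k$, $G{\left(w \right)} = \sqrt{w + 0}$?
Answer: $\frac{i \sqrt{73727}}{24} \approx 11.314 i$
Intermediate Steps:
$G{\left(w \right)} = \sqrt{w}$
$C{\left(W \right)} = 4 W^{2}$ ($C{\left(W \right)} = 2 W 2 W = 4 W^{2}$)
$b{\left(S \right)} = \frac{1}{576 + S}$ ($b{\left(S \right)} = \frac{1}{S + 4 \left(-12\right)^{2}} = \frac{1}{S + 4 \cdot 144} = \frac{1}{S + 576} = \frac{1}{576 + S}$)
$\sqrt{b{\left(G{\left(0 \right)} \right)} + q{\left(-128 \right)}} = \sqrt{\frac{1}{576 + \sqrt{0}} - 128} = \sqrt{\frac{1}{576 + 0} - 128} = \sqrt{\frac{1}{576} - 128} = \sqrt{- \frac{73727}{576}} = \frac{i \sqrt{73727}}{24}$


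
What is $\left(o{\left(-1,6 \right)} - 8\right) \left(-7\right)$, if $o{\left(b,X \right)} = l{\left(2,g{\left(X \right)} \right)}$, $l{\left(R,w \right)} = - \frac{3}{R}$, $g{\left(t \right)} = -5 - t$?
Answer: $\frac{133}{2} \approx 66.5$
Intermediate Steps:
$o{\left(b,X \right)} = - \frac{3}{2}$
$\left(o{\left(-1,6 \right)} - 8\right) \left(-7\right) = \left(- \frac{3}{2} - 8\right) \left(-7\right) = \left(- \frac{19}{2}\right) \left(-7\right) = \frac{133}{2}$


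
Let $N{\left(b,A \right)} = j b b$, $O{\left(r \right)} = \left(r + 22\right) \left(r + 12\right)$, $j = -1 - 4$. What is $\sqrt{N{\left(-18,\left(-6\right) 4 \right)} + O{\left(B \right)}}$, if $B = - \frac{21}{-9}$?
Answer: $\frac{i \sqrt{11441}}{3} \approx 35.654 i$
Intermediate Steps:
$B = \frac{7}{3}$ ($B = \left(-21\right) \left(- \frac{1}{9}\right) = \frac{7}{3} \approx 2.3333$)
$j = -5$ ($j = -1 - 4 = -5$)
$O{\left(r \right)} = \left(12 + r\right) \left(22 + r\right)$ ($O{\left(r \right)} = \left(22 + r\right) \left(12 + r\right) = \left(12 + r\right) \left(22 + r\right)$)
$N{\left(b,A \right)} = - 5 b^{2}$ ($N{\left(b,A \right)} = - 5 b b = - 5 b^{2}$)
$\sqrt{N{\left(-18,\left(-6\right) 4 \right)} + O{\left(B \right)}} = \sqrt{- 5 \left(-18\right)^{2} + \left(264 + \left(\frac{7}{3}\right)^{2} + 34 \cdot \frac{7}{3}\right)} = \sqrt{\left(-5\right) 324 + \left(264 + \frac{49}{9} + \frac{238}{3}\right)} = \sqrt{-1620 + \frac{3139}{9}} = \sqrt{- \frac{11441}{9}} = \frac{i \sqrt{11441}}{3}$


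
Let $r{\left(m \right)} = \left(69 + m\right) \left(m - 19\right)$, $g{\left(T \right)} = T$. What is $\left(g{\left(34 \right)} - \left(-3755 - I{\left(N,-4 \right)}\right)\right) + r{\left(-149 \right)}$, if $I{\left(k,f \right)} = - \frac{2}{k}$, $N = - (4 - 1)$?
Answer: $\frac{51689}{3} \approx 17230.0$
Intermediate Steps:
$N = -3$ ($N = \left(-1\right) 3 = -3$)
$r{\left(m \right)} = \left(-19 + m\right) \left(69 + m\right)$ ($r{\left(m \right)} = \left(69 + m\right) \left(-19 + m\right) = \left(-19 + m\right) \left(69 + m\right)$)
$\left(g{\left(34 \right)} - \left(-3755 - I{\left(N,-4 \right)}\right)\right) + r{\left(-149 \right)} = \left(34 - \left(-3755 - \frac{2}{3}\right)\right) + \left(-1311 + \left(-149\right)^{2} + 50 \left(-149\right)\right) = \left(34 + \left(\left(\left(-2\right) \left(- \frac{1}{3}\right) + 8270\right) - 4515\right)\right) - -13440 = \left(34 + \left(\left(\frac{2}{3} + 8270\right) - 4515\right)\right) + 13440 = \left(34 + \left(\frac{24812}{3} - 4515\right)\right) + 13440 = \left(34 + \frac{11267}{3}\right) + 13440 = \frac{11369}{3} + 13440 = \frac{51689}{3}$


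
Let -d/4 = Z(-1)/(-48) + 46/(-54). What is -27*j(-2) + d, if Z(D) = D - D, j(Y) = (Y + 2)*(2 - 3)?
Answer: 92/27 ≈ 3.4074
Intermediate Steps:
j(Y) = -2 - Y (j(Y) = (2 + Y)*(-1) = -2 - Y)
Z(D) = 0
d = 92/27 (d = -4*(0/(-48) + 46/(-54)) = -4*(0*(-1/48) + 46*(-1/54)) = -4*(0 - 23/27) = -4*(-23/27) = 92/27 ≈ 3.4074)
-27*j(-2) + d = -27*(-2 - 1*(-2)) + 92/27 = -27*(-2 + 2) + 92/27 = -27*0 + 92/27 = 0 + 92/27 = 92/27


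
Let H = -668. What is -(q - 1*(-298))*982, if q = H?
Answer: 363340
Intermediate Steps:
q = -668
-(q - 1*(-298))*982 = -(-668 - 1*(-298))*982 = -(-668 + 298)*982 = -(-370)*982 = -1*(-363340) = 363340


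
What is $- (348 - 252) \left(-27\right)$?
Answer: $2592$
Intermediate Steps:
$- (348 - 252) \left(-27\right) = \left(-1\right) 96 \left(-27\right) = \left(-96\right) \left(-27\right) = 2592$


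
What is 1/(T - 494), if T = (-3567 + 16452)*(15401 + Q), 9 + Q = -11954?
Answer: 1/44298136 ≈ 2.2574e-8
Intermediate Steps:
Q = -11963 (Q = -9 - 11954 = -11963)
T = 44298630 (T = (-3567 + 16452)*(15401 - 11963) = 12885*3438 = 44298630)
1/(T - 494) = 1/(44298630 - 494) = 1/44298136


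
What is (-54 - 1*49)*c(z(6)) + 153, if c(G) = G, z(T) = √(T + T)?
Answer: 153 - 206*√3 ≈ -203.80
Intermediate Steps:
z(T) = √2*√T (z(T) = √(2*T) = √2*√T)
(-54 - 1*49)*c(z(6)) + 153 = (-54 - 1*49)*(√2*√6) + 153 = (-54 - 49)*(2*√3) + 153 = -206*√3 + 153 = 153 - 206*√3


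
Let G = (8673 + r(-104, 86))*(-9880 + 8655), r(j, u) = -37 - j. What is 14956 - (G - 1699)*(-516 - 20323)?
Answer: -223148144005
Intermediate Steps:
G = -10706500 (G = (8673 + (-37 - 1*(-104)))*(-9880 + 8655) = (8673 + (-37 + 104))*(-1225) = (8673 + 67)*(-1225) = 8740*(-1225) = -10706500)
14956 - (G - 1699)*(-516 - 20323) = 14956 - (-10706500 - 1699)*(-516 - 20323) = 14956 - (-10708199)*(-20839) = 14956 - 1*223148158961 = 14956 - 223148158961 = -223148144005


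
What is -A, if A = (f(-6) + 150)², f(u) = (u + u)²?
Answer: -86436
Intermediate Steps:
f(u) = 4*u² (f(u) = (2*u)² = 4*u²)
A = 86436 (A = (4*(-6)² + 150)² = (4*36 + 150)² = (144 + 150)² = 294² = 86436)
-A = -1*86436 = -86436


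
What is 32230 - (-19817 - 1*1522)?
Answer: 53569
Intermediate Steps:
32230 - (-19817 - 1*1522) = 32230 - (-19817 - 1522) = 32230 - 1*(-21339) = 32230 + 21339 = 53569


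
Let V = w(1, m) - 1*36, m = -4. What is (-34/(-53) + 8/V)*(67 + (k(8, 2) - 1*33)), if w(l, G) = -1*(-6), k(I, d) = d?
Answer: 3576/265 ≈ 13.494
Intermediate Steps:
w(l, G) = 6
V = -30 (V = 6 - 1*36 = 6 - 36 = -30)
(-34/(-53) + 8/V)*(67 + (k(8, 2) - 1*33)) = (-34/(-53) + 8/(-30))*(67 + (2 - 1*33)) = (-34*(-1/53) + 8*(-1/30))*(67 + (2 - 33)) = (34/53 - 4/15)*(67 - 31) = (298/795)*36 = 3576/265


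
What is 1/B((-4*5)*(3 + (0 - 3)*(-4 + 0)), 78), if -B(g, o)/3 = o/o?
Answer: -1/3 ≈ -0.33333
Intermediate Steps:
B(g, o) = -3 (B(g, o) = -3*o/o = -3*1 = -3)
1/B((-4*5)*(3 + (0 - 3)*(-4 + 0)), 78) = 1/(-3) = -1/3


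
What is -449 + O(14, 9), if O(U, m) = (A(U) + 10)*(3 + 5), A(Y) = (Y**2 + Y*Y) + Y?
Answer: 2879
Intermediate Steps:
A(Y) = Y + 2*Y**2 (A(Y) = (Y**2 + Y**2) + Y = 2*Y**2 + Y = Y + 2*Y**2)
O(U, m) = 80 + 8*U*(1 + 2*U) (O(U, m) = (U*(1 + 2*U) + 10)*(3 + 5) = (10 + U*(1 + 2*U))*8 = 80 + 8*U*(1 + 2*U))
-449 + O(14, 9) = -449 + (80 + 8*14*(1 + 2*14)) = -449 + (80 + 8*14*(1 + 28)) = -449 + (80 + 8*14*29) = -449 + (80 + 3248) = -449 + 3328 = 2879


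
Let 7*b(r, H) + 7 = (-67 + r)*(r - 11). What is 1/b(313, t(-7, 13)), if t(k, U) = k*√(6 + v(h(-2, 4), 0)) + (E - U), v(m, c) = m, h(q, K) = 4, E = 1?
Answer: 7/74285 ≈ 9.4232e-5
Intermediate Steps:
t(k, U) = 1 - U + k*√10 (t(k, U) = k*√(6 + 4) + (1 - U) = k*√10 + (1 - U) = 1 - U + k*√10)
b(r, H) = -1 + (-67 + r)*(-11 + r)/7 (b(r, H) = -1 + ((-67 + r)*(r - 11))/7 = -1 + ((-67 + r)*(-11 + r))/7 = -1 + (-67 + r)*(-11 + r)/7)
1/b(313, t(-7, 13)) = 1/(730/7 - 78/7*313 + (⅐)*313²) = 1/(730/7 - 24414/7 + (⅐)*97969) = 1/(730/7 - 24414/7 + 97969/7) = 1/(74285/7) = 7/74285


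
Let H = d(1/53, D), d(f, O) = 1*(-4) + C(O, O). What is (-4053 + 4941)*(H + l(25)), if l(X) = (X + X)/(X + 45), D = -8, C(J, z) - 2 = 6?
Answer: 29304/7 ≈ 4186.3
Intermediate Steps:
C(J, z) = 8 (C(J, z) = 2 + 6 = 8)
d(f, O) = 4 (d(f, O) = 1*(-4) + 8 = -4 + 8 = 4)
H = 4
l(X) = 2*X/(45 + X) (l(X) = (2*X)/(45 + X) = 2*X/(45 + X))
(-4053 + 4941)*(H + l(25)) = (-4053 + 4941)*(4 + 2*25/(45 + 25)) = 888*(4 + 2*25/70) = 888*(4 + 2*25*(1/70)) = 888*(4 + 5/7) = 888*(33/7) = 29304/7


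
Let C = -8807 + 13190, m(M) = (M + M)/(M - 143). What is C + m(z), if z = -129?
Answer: 596217/136 ≈ 4383.9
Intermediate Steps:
m(M) = 2*M/(-143 + M) (m(M) = (2*M)/(-143 + M) = 2*M/(-143 + M))
C = 4383
C + m(z) = 4383 + 2*(-129)/(-143 - 129) = 4383 + 2*(-129)/(-272) = 4383 + 2*(-129)*(-1/272) = 4383 + 129/136 = 596217/136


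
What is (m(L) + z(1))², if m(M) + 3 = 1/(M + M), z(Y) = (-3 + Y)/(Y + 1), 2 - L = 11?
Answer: 5329/324 ≈ 16.448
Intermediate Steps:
L = -9 (L = 2 - 1*11 = 2 - 11 = -9)
z(Y) = (-3 + Y)/(1 + Y)
m(M) = -3 + 1/(2*M) (m(M) = -3 + 1/(M + M) = -3 + 1/(2*M))
(m(L) + z(1))² = ((-3 + (½)/(-9)) + (-3 + 1)/(1 + 1))² = ((-3 + (½)*(-⅑)) - 2/2)² = ((-3 - 1/18) + (½)*(-2))² = (-55/18 - 1)² = (-73/18)² = 5329/324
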